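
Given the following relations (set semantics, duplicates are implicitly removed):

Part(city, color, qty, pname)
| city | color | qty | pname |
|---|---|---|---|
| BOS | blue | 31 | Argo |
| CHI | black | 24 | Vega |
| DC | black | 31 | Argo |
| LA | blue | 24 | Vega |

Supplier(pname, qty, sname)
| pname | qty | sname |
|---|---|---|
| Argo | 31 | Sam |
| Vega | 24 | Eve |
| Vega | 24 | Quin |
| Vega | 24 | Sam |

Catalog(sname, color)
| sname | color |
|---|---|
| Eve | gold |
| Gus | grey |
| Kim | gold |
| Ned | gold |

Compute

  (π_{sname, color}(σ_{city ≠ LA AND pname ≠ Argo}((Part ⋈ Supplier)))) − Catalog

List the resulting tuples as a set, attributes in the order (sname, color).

{(Eve, black), (Quin, black), (Sam, black)}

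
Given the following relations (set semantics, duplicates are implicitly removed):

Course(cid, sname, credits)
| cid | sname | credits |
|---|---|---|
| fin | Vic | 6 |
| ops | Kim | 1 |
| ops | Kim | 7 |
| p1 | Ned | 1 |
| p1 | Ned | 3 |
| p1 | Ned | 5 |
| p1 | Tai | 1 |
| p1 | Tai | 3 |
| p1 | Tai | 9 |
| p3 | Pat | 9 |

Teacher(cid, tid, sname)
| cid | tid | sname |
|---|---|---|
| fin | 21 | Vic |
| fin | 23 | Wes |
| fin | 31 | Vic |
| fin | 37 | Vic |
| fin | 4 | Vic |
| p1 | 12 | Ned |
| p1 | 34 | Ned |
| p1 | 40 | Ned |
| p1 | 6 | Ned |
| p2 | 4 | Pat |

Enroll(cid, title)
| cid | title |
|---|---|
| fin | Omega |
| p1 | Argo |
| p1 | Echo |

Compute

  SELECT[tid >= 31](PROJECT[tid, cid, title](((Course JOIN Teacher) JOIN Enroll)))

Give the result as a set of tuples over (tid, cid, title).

{(31, fin, Omega), (34, p1, Argo), (34, p1, Echo), (37, fin, Omega), (40, p1, Argo), (40, p1, Echo)}

Natural join on cid, sname: {(fin, Vic, 6, 21), (fin, Vic, 6, 31), (fin, Vic, 6, 37), (fin, Vic, 6, 4), (p1, Ned, 1, 12), (p1, Ned, 1, 34), (p1, Ned, 1, 40), (p1, Ned, 1, 6), (p1, Ned, 3, 12), (p1, Ned, 3, 34), (p1, Ned, 3, 40), (p1, Ned, 3, 6), (p1, Ned, 5, 12), (p1, Ned, 5, 34), (p1, Ned, 5, 40), (p1, Ned, 5, 6)}
Natural join on cid: {(fin, Vic, 6, 21, Omega), (fin, Vic, 6, 31, Omega), (fin, Vic, 6, 37, Omega), (fin, Vic, 6, 4, Omega), (p1, Ned, 1, 12, Argo), (p1, Ned, 1, 12, Echo), (p1, Ned, 1, 34, Argo), (p1, Ned, 1, 34, Echo), (p1, Ned, 1, 40, Argo), (p1, Ned, 1, 40, Echo), (p1, Ned, 1, 6, Argo), (p1, Ned, 1, 6, Echo), (p1, Ned, 3, 12, Argo), (p1, Ned, 3, 12, Echo), (p1, Ned, 3, 34, Argo), (p1, Ned, 3, 34, Echo), (p1, Ned, 3, 40, Argo), (p1, Ned, 3, 40, Echo), (p1, Ned, 3, 6, Argo), (p1, Ned, 3, 6, Echo), (p1, Ned, 5, 12, Argo), (p1, Ned, 5, 12, Echo), (p1, Ned, 5, 34, Argo), (p1, Ned, 5, 34, Echo), (p1, Ned, 5, 40, Argo), (p1, Ned, 5, 40, Echo), (p1, Ned, 5, 6, Argo), (p1, Ned, 5, 6, Echo)}
π_{tid, cid, title} gives {(12, p1, Argo), (12, p1, Echo), (21, fin, Omega), (31, fin, Omega), (34, p1, Argo), (34, p1, Echo), (37, fin, Omega), (4, fin, Omega), (40, p1, Argo), (40, p1, Echo), (6, p1, Argo), (6, p1, Echo)} (16 duplicate(s) eliminated).
Filtering on tid >= 31 leaves {(31, fin, Omega), (34, p1, Argo), (34, p1, Echo), (37, fin, Omega), (40, p1, Argo), (40, p1, Echo)}.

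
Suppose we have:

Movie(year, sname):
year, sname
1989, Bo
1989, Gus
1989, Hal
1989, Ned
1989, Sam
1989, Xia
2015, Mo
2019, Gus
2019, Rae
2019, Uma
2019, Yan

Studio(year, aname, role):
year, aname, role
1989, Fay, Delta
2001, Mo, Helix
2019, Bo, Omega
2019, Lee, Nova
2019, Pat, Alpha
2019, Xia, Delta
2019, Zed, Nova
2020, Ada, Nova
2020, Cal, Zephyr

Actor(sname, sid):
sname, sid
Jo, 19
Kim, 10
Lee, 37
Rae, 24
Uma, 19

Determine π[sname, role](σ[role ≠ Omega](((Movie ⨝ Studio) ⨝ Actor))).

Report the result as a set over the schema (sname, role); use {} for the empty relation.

{(Rae, Alpha), (Rae, Delta), (Rae, Nova), (Uma, Alpha), (Uma, Delta), (Uma, Nova)}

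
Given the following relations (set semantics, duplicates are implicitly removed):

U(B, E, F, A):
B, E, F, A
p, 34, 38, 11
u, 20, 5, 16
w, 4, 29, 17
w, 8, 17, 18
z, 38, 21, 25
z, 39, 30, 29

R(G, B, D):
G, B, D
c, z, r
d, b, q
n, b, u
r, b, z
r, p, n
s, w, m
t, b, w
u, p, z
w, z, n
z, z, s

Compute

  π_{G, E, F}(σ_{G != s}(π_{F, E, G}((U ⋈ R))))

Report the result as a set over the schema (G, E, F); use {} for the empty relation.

Joining U and R on B yields {(p, 34, 38, 11, r, n), (p, 34, 38, 11, u, z), (w, 4, 29, 17, s, m), (w, 8, 17, 18, s, m), (z, 38, 21, 25, c, r), (z, 38, 21, 25, w, n), (z, 38, 21, 25, z, s), (z, 39, 30, 29, c, r), (z, 39, 30, 29, w, n), (z, 39, 30, 29, z, s)}.
Keep only column(s) F, E, G: {(17, 8, s), (21, 38, c), (21, 38, w), (21, 38, z), (29, 4, s), (30, 39, c), (30, 39, w), (30, 39, z), (38, 34, r), (38, 34, u)}
Apply σ_{G != s}; surviving tuples: {(21, 38, c), (21, 38, w), (21, 38, z), (30, 39, c), (30, 39, w), (30, 39, z), (38, 34, r), (38, 34, u)}
Keep only column(s) G, E, F: {(c, 38, 21), (c, 39, 30), (r, 34, 38), (u, 34, 38), (w, 38, 21), (w, 39, 30), (z, 38, 21), (z, 39, 30)}

{(c, 38, 21), (c, 39, 30), (r, 34, 38), (u, 34, 38), (w, 38, 21), (w, 39, 30), (z, 38, 21), (z, 39, 30)}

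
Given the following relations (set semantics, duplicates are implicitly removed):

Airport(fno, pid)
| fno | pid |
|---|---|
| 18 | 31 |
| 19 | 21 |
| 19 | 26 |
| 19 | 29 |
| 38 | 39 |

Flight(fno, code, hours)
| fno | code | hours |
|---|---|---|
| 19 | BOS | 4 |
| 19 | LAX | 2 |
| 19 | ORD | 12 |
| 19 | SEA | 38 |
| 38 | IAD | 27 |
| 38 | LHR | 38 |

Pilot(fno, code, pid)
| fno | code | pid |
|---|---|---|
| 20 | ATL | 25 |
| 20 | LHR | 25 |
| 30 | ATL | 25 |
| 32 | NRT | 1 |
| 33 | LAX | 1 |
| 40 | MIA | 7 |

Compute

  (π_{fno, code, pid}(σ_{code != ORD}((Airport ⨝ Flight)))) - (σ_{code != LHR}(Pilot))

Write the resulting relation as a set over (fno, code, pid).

{(19, BOS, 21), (19, BOS, 26), (19, BOS, 29), (19, LAX, 21), (19, LAX, 26), (19, LAX, 29), (19, SEA, 21), (19, SEA, 26), (19, SEA, 29), (38, IAD, 39), (38, LHR, 39)}

Joining Airport and Flight on fno yields {(19, 21, BOS, 4), (19, 21, LAX, 2), (19, 21, ORD, 12), (19, 21, SEA, 38), (19, 26, BOS, 4), (19, 26, LAX, 2), (19, 26, ORD, 12), (19, 26, SEA, 38), (19, 29, BOS, 4), (19, 29, LAX, 2), (19, 29, ORD, 12), (19, 29, SEA, 38), (38, 39, IAD, 27), (38, 39, LHR, 38)}.
Selection code != ORD: {(19, 21, BOS, 4), (19, 21, LAX, 2), (19, 21, SEA, 38), (19, 26, BOS, 4), (19, 26, LAX, 2), (19, 26, SEA, 38), (19, 29, BOS, 4), (19, 29, LAX, 2), (19, 29, SEA, 38), (38, 39, IAD, 27), (38, 39, LHR, 38)}
π_{fno, code, pid} gives {(19, BOS, 21), (19, BOS, 26), (19, BOS, 29), (19, LAX, 21), (19, LAX, 26), (19, LAX, 29), (19, SEA, 21), (19, SEA, 26), (19, SEA, 29), (38, IAD, 39), (38, LHR, 39)}.
Selection code != LHR: {(20, ATL, 25), (30, ATL, 25), (32, NRT, 1), (33, LAX, 1), (40, MIA, 7)}
Difference: {(19, BOS, 21), (19, BOS, 26), (19, BOS, 29), (19, LAX, 21), (19, LAX, 26), (19, LAX, 29), (19, SEA, 21), (19, SEA, 26), (19, SEA, 29), (38, IAD, 39), (38, LHR, 39)} with {(20, ATL, 25), (30, ATL, 25), (32, NRT, 1), (33, LAX, 1), (40, MIA, 7)} → {(19, BOS, 21), (19, BOS, 26), (19, BOS, 29), (19, LAX, 21), (19, LAX, 26), (19, LAX, 29), (19, SEA, 21), (19, SEA, 26), (19, SEA, 29), (38, IAD, 39), (38, LHR, 39)}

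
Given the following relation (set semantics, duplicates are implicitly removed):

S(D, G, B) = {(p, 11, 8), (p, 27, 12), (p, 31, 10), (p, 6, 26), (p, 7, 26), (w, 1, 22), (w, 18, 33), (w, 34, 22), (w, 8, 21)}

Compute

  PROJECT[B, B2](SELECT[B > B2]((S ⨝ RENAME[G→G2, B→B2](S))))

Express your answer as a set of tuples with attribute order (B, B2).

ρ[G→G2, B→B2]: schema becomes (D, G2, B2); tuples unchanged.
Natural join on D: {(p, 11, 8, 11, 8), (p, 11, 8, 27, 12), (p, 11, 8, 31, 10), (p, 11, 8, 6, 26), (p, 11, 8, 7, 26), (p, 27, 12, 11, 8), (p, 27, 12, 27, 12), (p, 27, 12, 31, 10), (p, 27, 12, 6, 26), (p, 27, 12, 7, 26), (p, 31, 10, 11, 8), (p, 31, 10, 27, 12), (p, 31, 10, 31, 10), (p, 31, 10, 6, 26), (p, 31, 10, 7, 26), (p, 6, 26, 11, 8), (p, 6, 26, 27, 12), (p, 6, 26, 31, 10), (p, 6, 26, 6, 26), (p, 6, 26, 7, 26), (p, 7, 26, 11, 8), (p, 7, 26, 27, 12), (p, 7, 26, 31, 10), (p, 7, 26, 6, 26), (p, 7, 26, 7, 26), (w, 1, 22, 1, 22), (w, 1, 22, 18, 33), (w, 1, 22, 34, 22), (w, 1, 22, 8, 21), (w, 18, 33, 1, 22), (w, 18, 33, 18, 33), (w, 18, 33, 34, 22), (w, 18, 33, 8, 21), (w, 34, 22, 1, 22), (w, 34, 22, 18, 33), (w, 34, 22, 34, 22), (w, 34, 22, 8, 21), (w, 8, 21, 1, 22), (w, 8, 21, 18, 33), (w, 8, 21, 34, 22), (w, 8, 21, 8, 21)}
σ[B > B2]: keep tuples satisfying B > B2 → {(p, 27, 12, 11, 8), (p, 27, 12, 31, 10), (p, 31, 10, 11, 8), (p, 6, 26, 11, 8), (p, 6, 26, 27, 12), (p, 6, 26, 31, 10), (p, 7, 26, 11, 8), (p, 7, 26, 27, 12), (p, 7, 26, 31, 10), (w, 1, 22, 8, 21), (w, 18, 33, 1, 22), (w, 18, 33, 34, 22), (w, 18, 33, 8, 21), (w, 34, 22, 8, 21)}
Keep only column(s) B, B2 (5 duplicate(s) eliminated): {(10, 8), (12, 10), (12, 8), (22, 21), (26, 10), (26, 12), (26, 8), (33, 21), (33, 22)}

{(10, 8), (12, 10), (12, 8), (22, 21), (26, 10), (26, 12), (26, 8), (33, 21), (33, 22)}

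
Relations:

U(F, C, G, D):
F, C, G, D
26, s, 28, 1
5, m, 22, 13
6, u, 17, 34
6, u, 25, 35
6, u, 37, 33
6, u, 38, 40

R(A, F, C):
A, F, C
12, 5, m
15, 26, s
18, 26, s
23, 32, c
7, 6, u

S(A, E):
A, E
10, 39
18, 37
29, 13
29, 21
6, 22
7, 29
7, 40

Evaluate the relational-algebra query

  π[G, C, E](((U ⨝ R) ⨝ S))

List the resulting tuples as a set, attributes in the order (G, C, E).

{(17, u, 29), (17, u, 40), (25, u, 29), (25, u, 40), (28, s, 37), (37, u, 29), (37, u, 40), (38, u, 29), (38, u, 40)}

U ⋈ R (natural join on F, C): {(26, s, 28, 1, 15), (26, s, 28, 1, 18), (5, m, 22, 13, 12), (6, u, 17, 34, 7), (6, u, 25, 35, 7), (6, u, 37, 33, 7), (6, u, 38, 40, 7)}
(U ⨝ R) ⋈ S (natural join on A): {(26, s, 28, 1, 18, 37), (6, u, 17, 34, 7, 29), (6, u, 17, 34, 7, 40), (6, u, 25, 35, 7, 29), (6, u, 25, 35, 7, 40), (6, u, 37, 33, 7, 29), (6, u, 37, 33, 7, 40), (6, u, 38, 40, 7, 29), (6, u, 38, 40, 7, 40)}
π_{G, C, E} gives {(17, u, 29), (17, u, 40), (25, u, 29), (25, u, 40), (28, s, 37), (37, u, 29), (37, u, 40), (38, u, 29), (38, u, 40)}.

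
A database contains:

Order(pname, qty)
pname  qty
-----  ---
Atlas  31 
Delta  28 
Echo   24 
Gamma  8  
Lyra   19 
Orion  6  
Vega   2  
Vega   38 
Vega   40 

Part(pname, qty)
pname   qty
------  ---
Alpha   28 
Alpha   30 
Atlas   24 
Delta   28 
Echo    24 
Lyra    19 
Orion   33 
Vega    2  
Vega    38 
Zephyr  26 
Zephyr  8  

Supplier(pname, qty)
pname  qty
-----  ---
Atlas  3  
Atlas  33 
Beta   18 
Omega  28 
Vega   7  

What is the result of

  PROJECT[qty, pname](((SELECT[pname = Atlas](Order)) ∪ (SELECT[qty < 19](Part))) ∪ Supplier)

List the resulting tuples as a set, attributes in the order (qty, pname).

{(18, Beta), (2, Vega), (28, Omega), (3, Atlas), (31, Atlas), (33, Atlas), (7, Vega), (8, Zephyr)}

Selection pname = Atlas: {(Atlas, 31)}
Selection qty < 19: {(Vega, 2), (Zephyr, 8)}
Union: {(Atlas, 31)} with {(Vega, 2), (Zephyr, 8)} → {(Atlas, 31), (Vega, 2), (Zephyr, 8)}
Union: {(Atlas, 31), (Vega, 2), (Zephyr, 8)} with {(Atlas, 3), (Atlas, 33), (Beta, 18), (Omega, 28), (Vega, 7)} → {(Atlas, 3), (Atlas, 31), (Atlas, 33), (Beta, 18), (Omega, 28), (Vega, 2), (Vega, 7), (Zephyr, 8)}
Projecting to qty, pname: {(18, Beta), (2, Vega), (28, Omega), (3, Atlas), (31, Atlas), (33, Atlas), (7, Vega), (8, Zephyr)}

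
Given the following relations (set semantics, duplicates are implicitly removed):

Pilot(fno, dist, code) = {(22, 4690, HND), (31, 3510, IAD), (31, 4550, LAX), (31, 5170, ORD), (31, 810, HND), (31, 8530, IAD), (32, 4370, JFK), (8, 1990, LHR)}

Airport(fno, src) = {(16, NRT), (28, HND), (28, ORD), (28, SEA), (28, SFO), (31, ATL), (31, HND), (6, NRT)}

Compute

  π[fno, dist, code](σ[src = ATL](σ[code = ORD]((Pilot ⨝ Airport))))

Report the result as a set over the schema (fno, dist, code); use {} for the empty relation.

Pilot ⋈ Airport (natural join on fno): {(31, 3510, IAD, ATL), (31, 3510, IAD, HND), (31, 4550, LAX, ATL), (31, 4550, LAX, HND), (31, 5170, ORD, ATL), (31, 5170, ORD, HND), (31, 810, HND, ATL), (31, 810, HND, HND), (31, 8530, IAD, ATL), (31, 8530, IAD, HND)}
σ[code = ORD]: keep tuples satisfying code = ORD → {(31, 5170, ORD, ATL), (31, 5170, ORD, HND)}
σ[src = ATL]: keep tuples satisfying src = ATL → {(31, 5170, ORD, ATL)}
π_{fno, dist, code} gives {(31, 5170, ORD)}.

{(31, 5170, ORD)}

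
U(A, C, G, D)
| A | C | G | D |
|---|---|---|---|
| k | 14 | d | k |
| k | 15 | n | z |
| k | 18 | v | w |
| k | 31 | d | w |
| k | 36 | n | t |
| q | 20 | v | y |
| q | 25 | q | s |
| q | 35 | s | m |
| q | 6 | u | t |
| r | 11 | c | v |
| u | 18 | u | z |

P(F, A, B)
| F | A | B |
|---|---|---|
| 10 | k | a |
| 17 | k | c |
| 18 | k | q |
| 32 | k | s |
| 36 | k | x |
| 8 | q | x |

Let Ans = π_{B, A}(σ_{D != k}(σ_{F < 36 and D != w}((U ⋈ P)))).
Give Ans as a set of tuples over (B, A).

{(a, k), (c, k), (q, k), (s, k), (x, q)}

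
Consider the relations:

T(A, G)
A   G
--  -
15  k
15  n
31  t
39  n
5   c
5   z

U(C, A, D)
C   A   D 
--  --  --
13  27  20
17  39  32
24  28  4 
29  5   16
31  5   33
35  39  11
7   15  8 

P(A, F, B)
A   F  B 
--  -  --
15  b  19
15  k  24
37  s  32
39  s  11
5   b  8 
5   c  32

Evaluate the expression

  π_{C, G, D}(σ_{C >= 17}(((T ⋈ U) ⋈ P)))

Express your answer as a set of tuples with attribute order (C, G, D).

{(17, n, 32), (29, c, 16), (29, z, 16), (31, c, 33), (31, z, 33), (35, n, 11)}

T ⋈ U (natural join on A): {(15, k, 7, 8), (15, n, 7, 8), (39, n, 17, 32), (39, n, 35, 11), (5, c, 29, 16), (5, c, 31, 33), (5, z, 29, 16), (5, z, 31, 33)}
(T ⋈ U) ⋈ P (natural join on A): {(15, k, 7, 8, b, 19), (15, k, 7, 8, k, 24), (15, n, 7, 8, b, 19), (15, n, 7, 8, k, 24), (39, n, 17, 32, s, 11), (39, n, 35, 11, s, 11), (5, c, 29, 16, b, 8), (5, c, 29, 16, c, 32), (5, c, 31, 33, b, 8), (5, c, 31, 33, c, 32), (5, z, 29, 16, b, 8), (5, z, 29, 16, c, 32), (5, z, 31, 33, b, 8), (5, z, 31, 33, c, 32)}
Apply σ_{C >= 17}; surviving tuples: {(39, n, 17, 32, s, 11), (39, n, 35, 11, s, 11), (5, c, 29, 16, b, 8), (5, c, 29, 16, c, 32), (5, c, 31, 33, b, 8), (5, c, 31, 33, c, 32), (5, z, 29, 16, b, 8), (5, z, 29, 16, c, 32), (5, z, 31, 33, b, 8), (5, z, 31, 33, c, 32)}
Keep only column(s) C, G, D (4 duplicate(s) eliminated): {(17, n, 32), (29, c, 16), (29, z, 16), (31, c, 33), (31, z, 33), (35, n, 11)}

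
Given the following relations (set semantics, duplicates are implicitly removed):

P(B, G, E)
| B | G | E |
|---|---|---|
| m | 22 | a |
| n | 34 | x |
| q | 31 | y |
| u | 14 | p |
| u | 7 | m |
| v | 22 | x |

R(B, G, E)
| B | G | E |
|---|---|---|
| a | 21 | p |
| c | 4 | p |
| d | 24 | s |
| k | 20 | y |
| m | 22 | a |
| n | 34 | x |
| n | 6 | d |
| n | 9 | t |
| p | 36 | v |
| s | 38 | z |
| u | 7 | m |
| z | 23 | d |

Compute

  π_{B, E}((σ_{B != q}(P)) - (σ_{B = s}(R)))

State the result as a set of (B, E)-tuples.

{(m, a), (n, x), (u, m), (u, p), (v, x)}

Filtering on B != q leaves {(m, 22, a), (n, 34, x), (u, 14, p), (u, 7, m), (v, 22, x)}.
Filtering on B = s leaves {(s, 38, z)}.
Difference: {(m, 22, a), (n, 34, x), (u, 14, p), (u, 7, m), (v, 22, x)} with {(s, 38, z)} → {(m, 22, a), (n, 34, x), (u, 14, p), (u, 7, m), (v, 22, x)}
π_{B, E} gives {(m, a), (n, x), (u, m), (u, p), (v, x)}.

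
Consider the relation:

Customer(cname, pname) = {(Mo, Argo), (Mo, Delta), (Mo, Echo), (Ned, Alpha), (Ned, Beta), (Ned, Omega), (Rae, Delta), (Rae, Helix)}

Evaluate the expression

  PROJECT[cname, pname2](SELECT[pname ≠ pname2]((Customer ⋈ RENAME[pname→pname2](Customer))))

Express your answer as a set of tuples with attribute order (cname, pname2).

ρ[pname→pname2]: schema becomes (cname, pname2); tuples unchanged.
Joining Customer and RENAME[pname→pname2](Customer) on cname yields {(Mo, Argo, Argo), (Mo, Argo, Delta), (Mo, Argo, Echo), (Mo, Delta, Argo), (Mo, Delta, Delta), (Mo, Delta, Echo), (Mo, Echo, Argo), (Mo, Echo, Delta), (Mo, Echo, Echo), (Ned, Alpha, Alpha), (Ned, Alpha, Beta), (Ned, Alpha, Omega), (Ned, Beta, Alpha), (Ned, Beta, Beta), (Ned, Beta, Omega), (Ned, Omega, Alpha), (Ned, Omega, Beta), (Ned, Omega, Omega), (Rae, Delta, Delta), (Rae, Delta, Helix), (Rae, Helix, Delta), (Rae, Helix, Helix)}.
Filtering on pname ≠ pname2 leaves {(Mo, Argo, Delta), (Mo, Argo, Echo), (Mo, Delta, Argo), (Mo, Delta, Echo), (Mo, Echo, Argo), (Mo, Echo, Delta), (Ned, Alpha, Beta), (Ned, Alpha, Omega), (Ned, Beta, Alpha), (Ned, Beta, Omega), (Ned, Omega, Alpha), (Ned, Omega, Beta), (Rae, Delta, Helix), (Rae, Helix, Delta)}.
π[cname, pname2]: project onto (cname, pname2) (6 duplicate(s) eliminated) → {(Mo, Argo), (Mo, Delta), (Mo, Echo), (Ned, Alpha), (Ned, Beta), (Ned, Omega), (Rae, Delta), (Rae, Helix)}

{(Mo, Argo), (Mo, Delta), (Mo, Echo), (Ned, Alpha), (Ned, Beta), (Ned, Omega), (Rae, Delta), (Rae, Helix)}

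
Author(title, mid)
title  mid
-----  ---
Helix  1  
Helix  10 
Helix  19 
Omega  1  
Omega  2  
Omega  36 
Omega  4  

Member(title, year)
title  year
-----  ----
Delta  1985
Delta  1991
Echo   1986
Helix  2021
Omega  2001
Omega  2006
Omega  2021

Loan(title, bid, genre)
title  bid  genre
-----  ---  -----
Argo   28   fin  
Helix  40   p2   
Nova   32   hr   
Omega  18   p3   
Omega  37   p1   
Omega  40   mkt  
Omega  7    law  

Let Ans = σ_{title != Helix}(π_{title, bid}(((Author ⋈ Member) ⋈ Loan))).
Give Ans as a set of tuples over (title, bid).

{(Omega, 18), (Omega, 37), (Omega, 40), (Omega, 7)}

Author ⋈ Member (natural join on title): {(Helix, 1, 2021), (Helix, 10, 2021), (Helix, 19, 2021), (Omega, 1, 2001), (Omega, 1, 2006), (Omega, 1, 2021), (Omega, 2, 2001), (Omega, 2, 2006), (Omega, 2, 2021), (Omega, 36, 2001), (Omega, 36, 2006), (Omega, 36, 2021), (Omega, 4, 2001), (Omega, 4, 2006), (Omega, 4, 2021)}
(Author ⋈ Member) ⋈ Loan (natural join on title): {(Helix, 1, 2021, 40, p2), (Helix, 10, 2021, 40, p2), (Helix, 19, 2021, 40, p2), (Omega, 1, 2001, 18, p3), (Omega, 1, 2001, 37, p1), (Omega, 1, 2001, 40, mkt), (Omega, 1, 2001, 7, law), (Omega, 1, 2006, 18, p3), (Omega, 1, 2006, 37, p1), (Omega, 1, 2006, 40, mkt), (Omega, 1, 2006, 7, law), (Omega, 1, 2021, 18, p3), (Omega, 1, 2021, 37, p1), (Omega, 1, 2021, 40, mkt), (Omega, 1, 2021, 7, law), (Omega, 2, 2001, 18, p3), (Omega, 2, 2001, 37, p1), (Omega, 2, 2001, 40, mkt), (Omega, 2, 2001, 7, law), (Omega, 2, 2006, 18, p3), (Omega, 2, 2006, 37, p1), (Omega, 2, 2006, 40, mkt), (Omega, 2, 2006, 7, law), (Omega, 2, 2021, 18, p3), (Omega, 2, 2021, 37, p1), (Omega, 2, 2021, 40, mkt), (Omega, 2, 2021, 7, law), (Omega, 36, 2001, 18, p3), (Omega, 36, 2001, 37, p1), (Omega, 36, 2001, 40, mkt), (Omega, 36, 2001, 7, law), (Omega, 36, 2006, 18, p3), (Omega, 36, 2006, 37, p1), (Omega, 36, 2006, 40, mkt), (Omega, 36, 2006, 7, law), (Omega, 36, 2021, 18, p3), (Omega, 36, 2021, 37, p1), (Omega, 36, 2021, 40, mkt), (Omega, 36, 2021, 7, law), (Omega, 4, 2001, 18, p3), (Omega, 4, 2001, 37, p1), (Omega, 4, 2001, 40, mkt), (Omega, 4, 2001, 7, law), (Omega, 4, 2006, 18, p3), (Omega, 4, 2006, 37, p1), (Omega, 4, 2006, 40, mkt), (Omega, 4, 2006, 7, law), (Omega, 4, 2021, 18, p3), (Omega, 4, 2021, 37, p1), (Omega, 4, 2021, 40, mkt), (Omega, 4, 2021, 7, law)}
π[title, bid]: project onto (title, bid) (46 duplicate(s) eliminated) → {(Helix, 40), (Omega, 18), (Omega, 37), (Omega, 40), (Omega, 7)}
σ[title != Helix]: keep tuples satisfying title != Helix → {(Omega, 18), (Omega, 37), (Omega, 40), (Omega, 7)}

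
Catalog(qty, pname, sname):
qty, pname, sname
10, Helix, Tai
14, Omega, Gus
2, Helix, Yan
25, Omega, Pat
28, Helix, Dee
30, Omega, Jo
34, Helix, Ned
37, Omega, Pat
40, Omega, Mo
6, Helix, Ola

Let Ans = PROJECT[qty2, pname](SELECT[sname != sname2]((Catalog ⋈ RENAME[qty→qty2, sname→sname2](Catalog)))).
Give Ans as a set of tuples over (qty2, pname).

ρ[qty→qty2, sname→sname2]: schema becomes (qty2, pname, sname2); tuples unchanged.
Natural join on pname: {(10, Helix, Tai, 10, Tai), (10, Helix, Tai, 2, Yan), (10, Helix, Tai, 28, Dee), (10, Helix, Tai, 34, Ned), (10, Helix, Tai, 6, Ola), (14, Omega, Gus, 14, Gus), (14, Omega, Gus, 25, Pat), (14, Omega, Gus, 30, Jo), (14, Omega, Gus, 37, Pat), (14, Omega, Gus, 40, Mo), (2, Helix, Yan, 10, Tai), (2, Helix, Yan, 2, Yan), (2, Helix, Yan, 28, Dee), (2, Helix, Yan, 34, Ned), (2, Helix, Yan, 6, Ola), (25, Omega, Pat, 14, Gus), (25, Omega, Pat, 25, Pat), (25, Omega, Pat, 30, Jo), (25, Omega, Pat, 37, Pat), (25, Omega, Pat, 40, Mo), (28, Helix, Dee, 10, Tai), (28, Helix, Dee, 2, Yan), (28, Helix, Dee, 28, Dee), (28, Helix, Dee, 34, Ned), (28, Helix, Dee, 6, Ola), (30, Omega, Jo, 14, Gus), (30, Omega, Jo, 25, Pat), (30, Omega, Jo, 30, Jo), (30, Omega, Jo, 37, Pat), (30, Omega, Jo, 40, Mo), (34, Helix, Ned, 10, Tai), (34, Helix, Ned, 2, Yan), (34, Helix, Ned, 28, Dee), (34, Helix, Ned, 34, Ned), (34, Helix, Ned, 6, Ola), (37, Omega, Pat, 14, Gus), (37, Omega, Pat, 25, Pat), (37, Omega, Pat, 30, Jo), (37, Omega, Pat, 37, Pat), (37, Omega, Pat, 40, Mo), (40, Omega, Mo, 14, Gus), (40, Omega, Mo, 25, Pat), (40, Omega, Mo, 30, Jo), (40, Omega, Mo, 37, Pat), (40, Omega, Mo, 40, Mo), (6, Helix, Ola, 10, Tai), (6, Helix, Ola, 2, Yan), (6, Helix, Ola, 28, Dee), (6, Helix, Ola, 34, Ned), (6, Helix, Ola, 6, Ola)}
Selection sname != sname2: {(10, Helix, Tai, 2, Yan), (10, Helix, Tai, 28, Dee), (10, Helix, Tai, 34, Ned), (10, Helix, Tai, 6, Ola), (14, Omega, Gus, 25, Pat), (14, Omega, Gus, 30, Jo), (14, Omega, Gus, 37, Pat), (14, Omega, Gus, 40, Mo), (2, Helix, Yan, 10, Tai), (2, Helix, Yan, 28, Dee), (2, Helix, Yan, 34, Ned), (2, Helix, Yan, 6, Ola), (25, Omega, Pat, 14, Gus), (25, Omega, Pat, 30, Jo), (25, Omega, Pat, 40, Mo), (28, Helix, Dee, 10, Tai), (28, Helix, Dee, 2, Yan), (28, Helix, Dee, 34, Ned), (28, Helix, Dee, 6, Ola), (30, Omega, Jo, 14, Gus), (30, Omega, Jo, 25, Pat), (30, Omega, Jo, 37, Pat), (30, Omega, Jo, 40, Mo), (34, Helix, Ned, 10, Tai), (34, Helix, Ned, 2, Yan), (34, Helix, Ned, 28, Dee), (34, Helix, Ned, 6, Ola), (37, Omega, Pat, 14, Gus), (37, Omega, Pat, 30, Jo), (37, Omega, Pat, 40, Mo), (40, Omega, Mo, 14, Gus), (40, Omega, Mo, 25, Pat), (40, Omega, Mo, 30, Jo), (40, Omega, Mo, 37, Pat), (6, Helix, Ola, 10, Tai), (6, Helix, Ola, 2, Yan), (6, Helix, Ola, 28, Dee), (6, Helix, Ola, 34, Ned)}
Projecting to qty2, pname (28 duplicate(s) eliminated): {(10, Helix), (14, Omega), (2, Helix), (25, Omega), (28, Helix), (30, Omega), (34, Helix), (37, Omega), (40, Omega), (6, Helix)}

{(10, Helix), (14, Omega), (2, Helix), (25, Omega), (28, Helix), (30, Omega), (34, Helix), (37, Omega), (40, Omega), (6, Helix)}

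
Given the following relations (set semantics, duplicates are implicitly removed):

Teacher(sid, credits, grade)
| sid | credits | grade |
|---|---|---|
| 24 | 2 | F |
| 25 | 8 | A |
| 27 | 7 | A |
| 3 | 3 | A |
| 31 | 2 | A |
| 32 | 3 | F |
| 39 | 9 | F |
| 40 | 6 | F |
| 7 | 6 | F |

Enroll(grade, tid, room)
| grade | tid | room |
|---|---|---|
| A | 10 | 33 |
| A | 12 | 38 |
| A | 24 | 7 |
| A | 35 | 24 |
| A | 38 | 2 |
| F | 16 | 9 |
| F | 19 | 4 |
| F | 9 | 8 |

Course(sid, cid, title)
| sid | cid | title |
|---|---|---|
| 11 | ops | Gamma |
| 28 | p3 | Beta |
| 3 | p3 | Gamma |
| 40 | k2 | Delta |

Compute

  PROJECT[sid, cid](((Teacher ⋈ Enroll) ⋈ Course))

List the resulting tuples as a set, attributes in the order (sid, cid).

Natural join on grade: {(24, 2, F, 16, 9), (24, 2, F, 19, 4), (24, 2, F, 9, 8), (25, 8, A, 10, 33), (25, 8, A, 12, 38), (25, 8, A, 24, 7), (25, 8, A, 35, 24), (25, 8, A, 38, 2), (27, 7, A, 10, 33), (27, 7, A, 12, 38), (27, 7, A, 24, 7), (27, 7, A, 35, 24), (27, 7, A, 38, 2), (3, 3, A, 10, 33), (3, 3, A, 12, 38), (3, 3, A, 24, 7), (3, 3, A, 35, 24), (3, 3, A, 38, 2), (31, 2, A, 10, 33), (31, 2, A, 12, 38), (31, 2, A, 24, 7), (31, 2, A, 35, 24), (31, 2, A, 38, 2), (32, 3, F, 16, 9), (32, 3, F, 19, 4), (32, 3, F, 9, 8), (39, 9, F, 16, 9), (39, 9, F, 19, 4), (39, 9, F, 9, 8), (40, 6, F, 16, 9), (40, 6, F, 19, 4), (40, 6, F, 9, 8), (7, 6, F, 16, 9), (7, 6, F, 19, 4), (7, 6, F, 9, 8)}
Natural join on sid: {(3, 3, A, 10, 33, p3, Gamma), (3, 3, A, 12, 38, p3, Gamma), (3, 3, A, 24, 7, p3, Gamma), (3, 3, A, 35, 24, p3, Gamma), (3, 3, A, 38, 2, p3, Gamma), (40, 6, F, 16, 9, k2, Delta), (40, 6, F, 19, 4, k2, Delta), (40, 6, F, 9, 8, k2, Delta)}
Keep only column(s) sid, cid (6 duplicate(s) eliminated): {(3, p3), (40, k2)}

{(3, p3), (40, k2)}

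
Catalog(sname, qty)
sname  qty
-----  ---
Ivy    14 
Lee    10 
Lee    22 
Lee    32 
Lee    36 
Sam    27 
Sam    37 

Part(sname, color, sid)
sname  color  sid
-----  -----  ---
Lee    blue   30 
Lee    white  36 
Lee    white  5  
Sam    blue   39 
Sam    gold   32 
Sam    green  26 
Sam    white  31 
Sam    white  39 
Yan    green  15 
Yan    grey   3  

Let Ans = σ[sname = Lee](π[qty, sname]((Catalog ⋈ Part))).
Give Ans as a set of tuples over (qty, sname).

Natural join on sname: {(Lee, 10, blue, 30), (Lee, 10, white, 36), (Lee, 10, white, 5), (Lee, 22, blue, 30), (Lee, 22, white, 36), (Lee, 22, white, 5), (Lee, 32, blue, 30), (Lee, 32, white, 36), (Lee, 32, white, 5), (Lee, 36, blue, 30), (Lee, 36, white, 36), (Lee, 36, white, 5), (Sam, 27, blue, 39), (Sam, 27, gold, 32), (Sam, 27, green, 26), (Sam, 27, white, 31), (Sam, 27, white, 39), (Sam, 37, blue, 39), (Sam, 37, gold, 32), (Sam, 37, green, 26), (Sam, 37, white, 31), (Sam, 37, white, 39)}
π_{qty, sname} gives {(10, Lee), (22, Lee), (27, Sam), (32, Lee), (36, Lee), (37, Sam)} (16 duplicate(s) eliminated).
Apply σ_{sname = Lee}; surviving tuples: {(10, Lee), (22, Lee), (32, Lee), (36, Lee)}

{(10, Lee), (22, Lee), (32, Lee), (36, Lee)}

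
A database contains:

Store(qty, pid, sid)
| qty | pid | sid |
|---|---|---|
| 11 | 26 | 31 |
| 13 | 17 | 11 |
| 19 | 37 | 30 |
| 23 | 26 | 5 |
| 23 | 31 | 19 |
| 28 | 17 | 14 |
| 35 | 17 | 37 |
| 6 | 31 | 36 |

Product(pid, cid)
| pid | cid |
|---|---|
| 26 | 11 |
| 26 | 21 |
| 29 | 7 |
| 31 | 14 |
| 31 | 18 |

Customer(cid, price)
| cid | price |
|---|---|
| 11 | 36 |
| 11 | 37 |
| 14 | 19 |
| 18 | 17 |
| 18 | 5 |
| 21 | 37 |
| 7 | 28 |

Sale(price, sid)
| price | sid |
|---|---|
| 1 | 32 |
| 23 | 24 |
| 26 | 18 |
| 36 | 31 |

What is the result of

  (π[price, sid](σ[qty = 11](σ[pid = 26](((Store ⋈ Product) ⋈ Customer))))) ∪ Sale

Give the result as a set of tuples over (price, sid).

{(1, 32), (23, 24), (26, 18), (36, 31), (37, 31)}

Store ⋈ Product (natural join on pid): {(11, 26, 31, 11), (11, 26, 31, 21), (23, 26, 5, 11), (23, 26, 5, 21), (23, 31, 19, 14), (23, 31, 19, 18), (6, 31, 36, 14), (6, 31, 36, 18)}
(Store ⋈ Product) ⋈ Customer (natural join on cid): {(11, 26, 31, 11, 36), (11, 26, 31, 11, 37), (11, 26, 31, 21, 37), (23, 26, 5, 11, 36), (23, 26, 5, 11, 37), (23, 26, 5, 21, 37), (23, 31, 19, 14, 19), (23, 31, 19, 18, 17), (23, 31, 19, 18, 5), (6, 31, 36, 14, 19), (6, 31, 36, 18, 17), (6, 31, 36, 18, 5)}
Apply σ_{pid = 26}; surviving tuples: {(11, 26, 31, 11, 36), (11, 26, 31, 11, 37), (11, 26, 31, 21, 37), (23, 26, 5, 11, 36), (23, 26, 5, 11, 37), (23, 26, 5, 21, 37)}
Apply σ_{qty = 11}; surviving tuples: {(11, 26, 31, 11, 36), (11, 26, 31, 11, 37), (11, 26, 31, 21, 37)}
Keep only column(s) price, sid (1 duplicate(s) eliminated): {(36, 31), (37, 31)}
Taking the union: {(1, 32), (23, 24), (26, 18), (36, 31), (37, 31)}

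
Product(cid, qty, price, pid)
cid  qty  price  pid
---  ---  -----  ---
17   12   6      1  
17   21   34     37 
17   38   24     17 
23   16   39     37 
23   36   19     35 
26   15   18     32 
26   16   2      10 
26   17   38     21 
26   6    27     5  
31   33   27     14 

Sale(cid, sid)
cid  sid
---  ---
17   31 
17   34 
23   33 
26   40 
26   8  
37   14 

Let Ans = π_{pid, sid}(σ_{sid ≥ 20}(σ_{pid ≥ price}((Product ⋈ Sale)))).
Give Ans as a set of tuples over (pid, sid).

{(10, 40), (32, 40), (35, 33), (37, 31), (37, 34)}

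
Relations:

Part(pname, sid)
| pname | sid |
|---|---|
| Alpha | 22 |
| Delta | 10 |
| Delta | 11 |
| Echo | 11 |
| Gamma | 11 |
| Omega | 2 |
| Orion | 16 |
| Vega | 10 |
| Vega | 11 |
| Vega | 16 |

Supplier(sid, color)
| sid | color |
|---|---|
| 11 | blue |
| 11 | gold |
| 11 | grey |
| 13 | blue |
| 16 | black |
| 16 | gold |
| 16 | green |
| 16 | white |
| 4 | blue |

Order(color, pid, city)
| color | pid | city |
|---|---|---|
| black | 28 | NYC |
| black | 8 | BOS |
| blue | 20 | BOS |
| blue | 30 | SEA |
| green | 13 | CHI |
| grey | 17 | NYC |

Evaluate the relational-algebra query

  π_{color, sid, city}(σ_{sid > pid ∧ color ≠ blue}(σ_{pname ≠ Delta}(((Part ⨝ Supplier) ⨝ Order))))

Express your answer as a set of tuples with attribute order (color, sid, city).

Joining Part and Supplier on sid yields {(Delta, 11, blue), (Delta, 11, gold), (Delta, 11, grey), (Echo, 11, blue), (Echo, 11, gold), (Echo, 11, grey), (Gamma, 11, blue), (Gamma, 11, gold), (Gamma, 11, grey), (Orion, 16, black), (Orion, 16, gold), (Orion, 16, green), (Orion, 16, white), (Vega, 11, blue), (Vega, 11, gold), (Vega, 11, grey), (Vega, 16, black), (Vega, 16, gold), (Vega, 16, green), (Vega, 16, white)}.
Joining (Part ⨝ Supplier) and Order on color yields {(Delta, 11, blue, 20, BOS), (Delta, 11, blue, 30, SEA), (Delta, 11, grey, 17, NYC), (Echo, 11, blue, 20, BOS), (Echo, 11, blue, 30, SEA), (Echo, 11, grey, 17, NYC), (Gamma, 11, blue, 20, BOS), (Gamma, 11, blue, 30, SEA), (Gamma, 11, grey, 17, NYC), (Orion, 16, black, 28, NYC), (Orion, 16, black, 8, BOS), (Orion, 16, green, 13, CHI), (Vega, 11, blue, 20, BOS), (Vega, 11, blue, 30, SEA), (Vega, 11, grey, 17, NYC), (Vega, 16, black, 28, NYC), (Vega, 16, black, 8, BOS), (Vega, 16, green, 13, CHI)}.
Apply σ_{pname ≠ Delta}; surviving tuples: {(Echo, 11, blue, 20, BOS), (Echo, 11, blue, 30, SEA), (Echo, 11, grey, 17, NYC), (Gamma, 11, blue, 20, BOS), (Gamma, 11, blue, 30, SEA), (Gamma, 11, grey, 17, NYC), (Orion, 16, black, 28, NYC), (Orion, 16, black, 8, BOS), (Orion, 16, green, 13, CHI), (Vega, 11, blue, 20, BOS), (Vega, 11, blue, 30, SEA), (Vega, 11, grey, 17, NYC), (Vega, 16, black, 28, NYC), (Vega, 16, black, 8, BOS), (Vega, 16, green, 13, CHI)}
Apply σ_{sid > pid ∧ color ≠ blue}; surviving tuples: {(Orion, 16, black, 8, BOS), (Orion, 16, green, 13, CHI), (Vega, 16, black, 8, BOS), (Vega, 16, green, 13, CHI)}
π[color, sid, city]: project onto (color, sid, city) (2 duplicate(s) eliminated) → {(black, 16, BOS), (green, 16, CHI)}

{(black, 16, BOS), (green, 16, CHI)}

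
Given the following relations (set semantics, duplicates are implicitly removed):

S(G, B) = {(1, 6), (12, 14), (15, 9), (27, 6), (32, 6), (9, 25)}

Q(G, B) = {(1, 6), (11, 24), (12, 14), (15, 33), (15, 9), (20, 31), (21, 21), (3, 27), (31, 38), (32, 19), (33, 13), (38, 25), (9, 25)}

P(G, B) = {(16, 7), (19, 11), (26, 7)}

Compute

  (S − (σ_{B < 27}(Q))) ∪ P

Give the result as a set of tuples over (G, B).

{(16, 7), (19, 11), (26, 7), (27, 6), (32, 6)}

σ[B < 27]: keep tuples satisfying B < 27 → {(1, 6), (11, 24), (12, 14), (15, 9), (21, 21), (32, 19), (33, 13), (38, 25), (9, 25)}
Set difference of the two operands is {(27, 6), (32, 6)}.
Set union of the two operands is {(16, 7), (19, 11), (26, 7), (27, 6), (32, 6)}.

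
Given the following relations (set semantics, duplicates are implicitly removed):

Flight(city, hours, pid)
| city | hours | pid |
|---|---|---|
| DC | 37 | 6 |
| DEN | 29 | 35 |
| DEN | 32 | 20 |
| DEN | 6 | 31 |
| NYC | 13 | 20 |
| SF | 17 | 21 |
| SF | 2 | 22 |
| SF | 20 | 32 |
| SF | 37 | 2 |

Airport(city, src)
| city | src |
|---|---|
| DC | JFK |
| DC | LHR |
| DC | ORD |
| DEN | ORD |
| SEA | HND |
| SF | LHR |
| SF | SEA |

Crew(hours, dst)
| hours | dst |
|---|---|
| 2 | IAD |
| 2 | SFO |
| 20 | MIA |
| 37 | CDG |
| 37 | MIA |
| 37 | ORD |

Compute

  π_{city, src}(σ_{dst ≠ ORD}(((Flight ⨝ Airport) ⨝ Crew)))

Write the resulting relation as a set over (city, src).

{(DC, JFK), (DC, LHR), (DC, ORD), (SF, LHR), (SF, SEA)}

Joining Flight and Airport on city yields {(DC, 37, 6, JFK), (DC, 37, 6, LHR), (DC, 37, 6, ORD), (DEN, 29, 35, ORD), (DEN, 32, 20, ORD), (DEN, 6, 31, ORD), (SF, 17, 21, LHR), (SF, 17, 21, SEA), (SF, 2, 22, LHR), (SF, 2, 22, SEA), (SF, 20, 32, LHR), (SF, 20, 32, SEA), (SF, 37, 2, LHR), (SF, 37, 2, SEA)}.
Joining (Flight ⨝ Airport) and Crew on hours yields {(DC, 37, 6, JFK, CDG), (DC, 37, 6, JFK, MIA), (DC, 37, 6, JFK, ORD), (DC, 37, 6, LHR, CDG), (DC, 37, 6, LHR, MIA), (DC, 37, 6, LHR, ORD), (DC, 37, 6, ORD, CDG), (DC, 37, 6, ORD, MIA), (DC, 37, 6, ORD, ORD), (SF, 2, 22, LHR, IAD), (SF, 2, 22, LHR, SFO), (SF, 2, 22, SEA, IAD), (SF, 2, 22, SEA, SFO), (SF, 20, 32, LHR, MIA), (SF, 20, 32, SEA, MIA), (SF, 37, 2, LHR, CDG), (SF, 37, 2, LHR, MIA), (SF, 37, 2, LHR, ORD), (SF, 37, 2, SEA, CDG), (SF, 37, 2, SEA, MIA), (SF, 37, 2, SEA, ORD)}.
σ[dst ≠ ORD]: keep tuples satisfying dst ≠ ORD → {(DC, 37, 6, JFK, CDG), (DC, 37, 6, JFK, MIA), (DC, 37, 6, LHR, CDG), (DC, 37, 6, LHR, MIA), (DC, 37, 6, ORD, CDG), (DC, 37, 6, ORD, MIA), (SF, 2, 22, LHR, IAD), (SF, 2, 22, LHR, SFO), (SF, 2, 22, SEA, IAD), (SF, 2, 22, SEA, SFO), (SF, 20, 32, LHR, MIA), (SF, 20, 32, SEA, MIA), (SF, 37, 2, LHR, CDG), (SF, 37, 2, LHR, MIA), (SF, 37, 2, SEA, CDG), (SF, 37, 2, SEA, MIA)}
π[city, src]: project onto (city, src) (11 duplicate(s) eliminated) → {(DC, JFK), (DC, LHR), (DC, ORD), (SF, LHR), (SF, SEA)}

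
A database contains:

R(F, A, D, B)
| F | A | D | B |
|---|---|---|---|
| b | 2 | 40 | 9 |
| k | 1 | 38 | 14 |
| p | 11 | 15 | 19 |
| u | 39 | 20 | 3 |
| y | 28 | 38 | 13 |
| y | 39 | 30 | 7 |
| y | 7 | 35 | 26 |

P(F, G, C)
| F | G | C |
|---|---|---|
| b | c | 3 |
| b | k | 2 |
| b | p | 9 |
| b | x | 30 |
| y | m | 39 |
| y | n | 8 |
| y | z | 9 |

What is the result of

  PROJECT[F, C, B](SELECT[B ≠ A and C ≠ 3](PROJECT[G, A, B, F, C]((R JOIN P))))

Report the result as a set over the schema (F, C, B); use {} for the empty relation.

R ⋈ P (natural join on F): {(b, 2, 40, 9, c, 3), (b, 2, 40, 9, k, 2), (b, 2, 40, 9, p, 9), (b, 2, 40, 9, x, 30), (y, 28, 38, 13, m, 39), (y, 28, 38, 13, n, 8), (y, 28, 38, 13, z, 9), (y, 39, 30, 7, m, 39), (y, 39, 30, 7, n, 8), (y, 39, 30, 7, z, 9), (y, 7, 35, 26, m, 39), (y, 7, 35, 26, n, 8), (y, 7, 35, 26, z, 9)}
Projecting to G, A, B, F, C: {(c, 2, 9, b, 3), (k, 2, 9, b, 2), (m, 28, 13, y, 39), (m, 39, 7, y, 39), (m, 7, 26, y, 39), (n, 28, 13, y, 8), (n, 39, 7, y, 8), (n, 7, 26, y, 8), (p, 2, 9, b, 9), (x, 2, 9, b, 30), (z, 28, 13, y, 9), (z, 39, 7, y, 9), (z, 7, 26, y, 9)}
Apply σ_{B ≠ A and C ≠ 3}; surviving tuples: {(k, 2, 9, b, 2), (m, 28, 13, y, 39), (m, 39, 7, y, 39), (m, 7, 26, y, 39), (n, 28, 13, y, 8), (n, 39, 7, y, 8), (n, 7, 26, y, 8), (p, 2, 9, b, 9), (x, 2, 9, b, 30), (z, 28, 13, y, 9), (z, 39, 7, y, 9), (z, 7, 26, y, 9)}
Projecting to F, C, B: {(b, 2, 9), (b, 30, 9), (b, 9, 9), (y, 39, 13), (y, 39, 26), (y, 39, 7), (y, 8, 13), (y, 8, 26), (y, 8, 7), (y, 9, 13), (y, 9, 26), (y, 9, 7)}

{(b, 2, 9), (b, 30, 9), (b, 9, 9), (y, 39, 13), (y, 39, 26), (y, 39, 7), (y, 8, 13), (y, 8, 26), (y, 8, 7), (y, 9, 13), (y, 9, 26), (y, 9, 7)}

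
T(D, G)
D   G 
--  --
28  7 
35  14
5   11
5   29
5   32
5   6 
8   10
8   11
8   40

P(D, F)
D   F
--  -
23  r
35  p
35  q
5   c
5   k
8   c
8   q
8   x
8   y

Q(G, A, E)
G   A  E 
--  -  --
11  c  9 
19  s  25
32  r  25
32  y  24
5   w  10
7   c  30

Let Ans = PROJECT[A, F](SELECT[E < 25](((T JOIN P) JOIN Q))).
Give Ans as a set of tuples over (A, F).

{(c, c), (c, k), (c, q), (c, x), (c, y), (y, c), (y, k)}

Joining T and P on D yields {(35, 14, p), (35, 14, q), (5, 11, c), (5, 11, k), (5, 29, c), (5, 29, k), (5, 32, c), (5, 32, k), (5, 6, c), (5, 6, k), (8, 10, c), (8, 10, q), (8, 10, x), (8, 10, y), (8, 11, c), (8, 11, q), (8, 11, x), (8, 11, y), (8, 40, c), (8, 40, q), (8, 40, x), (8, 40, y)}.
Joining (T JOIN P) and Q on G yields {(5, 11, c, c, 9), (5, 11, k, c, 9), (5, 32, c, r, 25), (5, 32, c, y, 24), (5, 32, k, r, 25), (5, 32, k, y, 24), (8, 11, c, c, 9), (8, 11, q, c, 9), (8, 11, x, c, 9), (8, 11, y, c, 9)}.
Filtering on E < 25 leaves {(5, 11, c, c, 9), (5, 11, k, c, 9), (5, 32, c, y, 24), (5, 32, k, y, 24), (8, 11, c, c, 9), (8, 11, q, c, 9), (8, 11, x, c, 9), (8, 11, y, c, 9)}.
Projecting to A, F (1 duplicate(s) eliminated): {(c, c), (c, k), (c, q), (c, x), (c, y), (y, c), (y, k)}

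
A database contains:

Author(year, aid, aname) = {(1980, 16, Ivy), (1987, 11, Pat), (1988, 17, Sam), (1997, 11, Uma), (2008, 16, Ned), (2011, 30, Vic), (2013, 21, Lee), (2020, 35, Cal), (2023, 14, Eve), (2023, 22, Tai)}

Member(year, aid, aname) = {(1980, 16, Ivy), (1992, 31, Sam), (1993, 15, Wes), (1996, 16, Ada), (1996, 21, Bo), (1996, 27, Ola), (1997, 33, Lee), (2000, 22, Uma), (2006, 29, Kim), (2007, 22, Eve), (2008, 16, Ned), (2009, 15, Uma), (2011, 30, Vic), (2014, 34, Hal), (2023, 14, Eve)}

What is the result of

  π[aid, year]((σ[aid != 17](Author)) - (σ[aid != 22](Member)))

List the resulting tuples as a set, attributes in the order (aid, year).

{(11, 1987), (11, 1997), (21, 2013), (22, 2023), (35, 2020)}

Filtering on aid != 17 leaves {(1980, 16, Ivy), (1987, 11, Pat), (1997, 11, Uma), (2008, 16, Ned), (2011, 30, Vic), (2013, 21, Lee), (2020, 35, Cal), (2023, 14, Eve), (2023, 22, Tai)}.
Filtering on aid != 22 leaves {(1980, 16, Ivy), (1992, 31, Sam), (1993, 15, Wes), (1996, 16, Ada), (1996, 21, Bo), (1996, 27, Ola), (1997, 33, Lee), (2006, 29, Kim), (2008, 16, Ned), (2009, 15, Uma), (2011, 30, Vic), (2014, 34, Hal), (2023, 14, Eve)}.
Set difference of the two operands is {(1987, 11, Pat), (1997, 11, Uma), (2013, 21, Lee), (2020, 35, Cal), (2023, 22, Tai)}.
Keep only column(s) aid, year: {(11, 1987), (11, 1997), (21, 2013), (22, 2023), (35, 2020)}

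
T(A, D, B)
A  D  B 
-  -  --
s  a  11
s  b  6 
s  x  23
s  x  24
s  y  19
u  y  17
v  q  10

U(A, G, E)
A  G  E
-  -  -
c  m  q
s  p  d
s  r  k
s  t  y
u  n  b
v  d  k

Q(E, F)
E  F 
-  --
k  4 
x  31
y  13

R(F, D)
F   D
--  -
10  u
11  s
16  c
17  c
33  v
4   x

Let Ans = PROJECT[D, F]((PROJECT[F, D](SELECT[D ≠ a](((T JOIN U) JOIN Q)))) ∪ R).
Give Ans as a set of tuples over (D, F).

T ⋈ U (natural join on A): {(s, a, 11, p, d), (s, a, 11, r, k), (s, a, 11, t, y), (s, b, 6, p, d), (s, b, 6, r, k), (s, b, 6, t, y), (s, x, 23, p, d), (s, x, 23, r, k), (s, x, 23, t, y), (s, x, 24, p, d), (s, x, 24, r, k), (s, x, 24, t, y), (s, y, 19, p, d), (s, y, 19, r, k), (s, y, 19, t, y), (u, y, 17, n, b), (v, q, 10, d, k)}
(T JOIN U) ⋈ Q (natural join on E): {(s, a, 11, r, k, 4), (s, a, 11, t, y, 13), (s, b, 6, r, k, 4), (s, b, 6, t, y, 13), (s, x, 23, r, k, 4), (s, x, 23, t, y, 13), (s, x, 24, r, k, 4), (s, x, 24, t, y, 13), (s, y, 19, r, k, 4), (s, y, 19, t, y, 13), (v, q, 10, d, k, 4)}
Filtering on D ≠ a leaves {(s, b, 6, r, k, 4), (s, b, 6, t, y, 13), (s, x, 23, r, k, 4), (s, x, 23, t, y, 13), (s, x, 24, r, k, 4), (s, x, 24, t, y, 13), (s, y, 19, r, k, 4), (s, y, 19, t, y, 13), (v, q, 10, d, k, 4)}.
π_{F, D} gives {(13, b), (13, x), (13, y), (4, b), (4, q), (4, x), (4, y)} (2 duplicate(s) eliminated).
Set union of the two operands is {(10, u), (11, s), (13, b), (13, x), (13, y), (16, c), (17, c), (33, v), (4, b), (4, q), (4, x), (4, y)}.
π_{D, F} gives {(b, 13), (b, 4), (c, 16), (c, 17), (q, 4), (s, 11), (u, 10), (v, 33), (x, 13), (x, 4), (y, 13), (y, 4)}.

{(b, 13), (b, 4), (c, 16), (c, 17), (q, 4), (s, 11), (u, 10), (v, 33), (x, 13), (x, 4), (y, 13), (y, 4)}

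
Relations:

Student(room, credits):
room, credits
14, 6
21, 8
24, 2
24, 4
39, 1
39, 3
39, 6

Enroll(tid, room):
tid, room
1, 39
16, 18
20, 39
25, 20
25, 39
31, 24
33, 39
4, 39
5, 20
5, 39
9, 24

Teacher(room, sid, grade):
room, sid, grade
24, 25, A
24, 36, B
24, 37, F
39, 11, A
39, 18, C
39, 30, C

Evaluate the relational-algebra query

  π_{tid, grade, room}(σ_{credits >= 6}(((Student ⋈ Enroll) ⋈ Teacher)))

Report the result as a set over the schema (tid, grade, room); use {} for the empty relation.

Natural join on room: {(24, 2, 31), (24, 2, 9), (24, 4, 31), (24, 4, 9), (39, 1, 1), (39, 1, 20), (39, 1, 25), (39, 1, 33), (39, 1, 4), (39, 1, 5), (39, 3, 1), (39, 3, 20), (39, 3, 25), (39, 3, 33), (39, 3, 4), (39, 3, 5), (39, 6, 1), (39, 6, 20), (39, 6, 25), (39, 6, 33), (39, 6, 4), (39, 6, 5)}
Natural join on room: {(24, 2, 31, 25, A), (24, 2, 31, 36, B), (24, 2, 31, 37, F), (24, 2, 9, 25, A), (24, 2, 9, 36, B), (24, 2, 9, 37, F), (24, 4, 31, 25, A), (24, 4, 31, 36, B), (24, 4, 31, 37, F), (24, 4, 9, 25, A), (24, 4, 9, 36, B), (24, 4, 9, 37, F), (39, 1, 1, 11, A), (39, 1, 1, 18, C), (39, 1, 1, 30, C), (39, 1, 20, 11, A), (39, 1, 20, 18, C), (39, 1, 20, 30, C), (39, 1, 25, 11, A), (39, 1, 25, 18, C), (39, 1, 25, 30, C), (39, 1, 33, 11, A), (39, 1, 33, 18, C), (39, 1, 33, 30, C), (39, 1, 4, 11, A), (39, 1, 4, 18, C), (39, 1, 4, 30, C), (39, 1, 5, 11, A), (39, 1, 5, 18, C), (39, 1, 5, 30, C), (39, 3, 1, 11, A), (39, 3, 1, 18, C), (39, 3, 1, 30, C), (39, 3, 20, 11, A), (39, 3, 20, 18, C), (39, 3, 20, 30, C), (39, 3, 25, 11, A), (39, 3, 25, 18, C), (39, 3, 25, 30, C), (39, 3, 33, 11, A), (39, 3, 33, 18, C), (39, 3, 33, 30, C), (39, 3, 4, 11, A), (39, 3, 4, 18, C), (39, 3, 4, 30, C), (39, 3, 5, 11, A), (39, 3, 5, 18, C), (39, 3, 5, 30, C), (39, 6, 1, 11, A), (39, 6, 1, 18, C), (39, 6, 1, 30, C), (39, 6, 20, 11, A), (39, 6, 20, 18, C), (39, 6, 20, 30, C), (39, 6, 25, 11, A), (39, 6, 25, 18, C), (39, 6, 25, 30, C), (39, 6, 33, 11, A), (39, 6, 33, 18, C), (39, 6, 33, 30, C), (39, 6, 4, 11, A), (39, 6, 4, 18, C), (39, 6, 4, 30, C), (39, 6, 5, 11, A), (39, 6, 5, 18, C), (39, 6, 5, 30, C)}
Apply σ_{credits >= 6}; surviving tuples: {(39, 6, 1, 11, A), (39, 6, 1, 18, C), (39, 6, 1, 30, C), (39, 6, 20, 11, A), (39, 6, 20, 18, C), (39, 6, 20, 30, C), (39, 6, 25, 11, A), (39, 6, 25, 18, C), (39, 6, 25, 30, C), (39, 6, 33, 11, A), (39, 6, 33, 18, C), (39, 6, 33, 30, C), (39, 6, 4, 11, A), (39, 6, 4, 18, C), (39, 6, 4, 30, C), (39, 6, 5, 11, A), (39, 6, 5, 18, C), (39, 6, 5, 30, C)}
Projecting to tid, grade, room (6 duplicate(s) eliminated): {(1, A, 39), (1, C, 39), (20, A, 39), (20, C, 39), (25, A, 39), (25, C, 39), (33, A, 39), (33, C, 39), (4, A, 39), (4, C, 39), (5, A, 39), (5, C, 39)}

{(1, A, 39), (1, C, 39), (20, A, 39), (20, C, 39), (25, A, 39), (25, C, 39), (33, A, 39), (33, C, 39), (4, A, 39), (4, C, 39), (5, A, 39), (5, C, 39)}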